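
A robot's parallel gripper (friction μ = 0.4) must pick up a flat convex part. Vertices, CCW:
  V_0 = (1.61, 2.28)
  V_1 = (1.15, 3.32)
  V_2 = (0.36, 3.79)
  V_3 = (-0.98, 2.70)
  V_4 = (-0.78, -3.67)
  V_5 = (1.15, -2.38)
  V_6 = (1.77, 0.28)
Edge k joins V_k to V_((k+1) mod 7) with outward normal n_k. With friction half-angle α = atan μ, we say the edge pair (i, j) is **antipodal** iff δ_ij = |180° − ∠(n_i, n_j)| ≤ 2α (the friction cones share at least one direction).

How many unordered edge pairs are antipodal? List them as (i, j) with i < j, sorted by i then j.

count = 5; pairs: (0,3), (2,4), (2,5), (3,5), (3,6)

α = atan 0.4 = 21.80°;  2α = 43.60°
n_0 = (+0.9145, +0.4045)
n_1 = (+0.5113, +0.8594)
n_2 = (-0.6310, +0.7758)
n_3 = (-0.9995, -0.0314)
n_4 = (+0.5557, -0.8314)
n_5 = (+0.9739, -0.2270)
n_6 = (+0.9968, +0.0797)
  (0,1): δ = 144.61°  ·
  (0,2): δ = 74.73°  ·
  (0,3): δ = 22.06°  ✓
  (0,4): δ = 99.90°  ·
  (0,5): δ = 143.02°  ·
  (0,6): δ = 160.71°  ·
  (1,2): δ = 110.12°  ·
  (1,3): δ = 57.45°  ·
  (1,4): δ = 64.51°  ·
  (1,5): δ = 107.63°  ·
  (1,6): δ = 125.32°  ·
  (2,3): δ = 127.33°  ·
  (2,4): δ = 5.37°  ✓
  (2,5): δ = 37.75°  ✓
  (2,6): δ = 55.45°  ·
  (3,4): δ = 58.04°  ·
  (3,5): δ = 14.92°  ✓
  (3,6): δ = 2.78°  ✓
  (4,5): δ = 136.88°  ·
  (4,6): δ = 119.18°  ·
  (5,6): δ = 162.31°  ·
antipodal pairs: 5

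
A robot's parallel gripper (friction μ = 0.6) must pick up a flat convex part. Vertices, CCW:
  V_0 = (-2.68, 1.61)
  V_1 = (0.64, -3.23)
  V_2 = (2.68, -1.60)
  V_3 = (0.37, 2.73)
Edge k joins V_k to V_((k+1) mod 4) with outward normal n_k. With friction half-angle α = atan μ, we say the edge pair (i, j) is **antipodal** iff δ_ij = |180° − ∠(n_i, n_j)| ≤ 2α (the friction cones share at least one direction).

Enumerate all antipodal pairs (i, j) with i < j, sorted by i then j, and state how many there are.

α = atan 0.6 = 30.96°;  2α = 61.93°
n_0 = (-0.8246, -0.5657)
n_1 = (+0.6242, -0.7812)
n_2 = (+0.8823, +0.4707)
n_3 = (-0.3447, +0.9387)
  (0,1): δ = 85.82°  ·
  (0,2): δ = 6.37°  ✓
  (0,3): δ = 75.72°  ·
  (1,2): δ = 100.55°  ·
  (1,3): δ = 18.46°  ✓
  (2,3): δ = 97.92°  ·
antipodal pairs: 2

count = 2; pairs: (0,2), (1,3)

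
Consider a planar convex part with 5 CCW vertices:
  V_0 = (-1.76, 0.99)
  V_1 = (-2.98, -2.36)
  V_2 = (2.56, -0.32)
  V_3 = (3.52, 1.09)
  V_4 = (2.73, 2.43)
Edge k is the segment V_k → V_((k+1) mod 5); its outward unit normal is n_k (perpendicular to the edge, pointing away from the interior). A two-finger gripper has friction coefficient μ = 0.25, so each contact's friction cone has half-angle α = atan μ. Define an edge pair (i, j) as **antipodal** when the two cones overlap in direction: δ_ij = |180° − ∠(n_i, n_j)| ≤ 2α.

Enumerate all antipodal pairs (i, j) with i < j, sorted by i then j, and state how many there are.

count = 2; pairs: (0,2), (1,4)

α = atan 0.25 = 14.04°;  2α = 28.07°
n_0 = (-0.9396, +0.3422)
n_1 = (+0.3455, -0.9384)
n_2 = (+0.8266, -0.5628)
n_3 = (+0.8614, +0.5079)
n_4 = (-0.3054, +0.9522)
  (0,1): δ = 49.77°  ·
  (0,2): δ = 14.24°  ✓
  (0,3): δ = 50.53°  ·
  (0,4): δ = 127.79°  ·
  (1,2): δ = 144.46°  ·
  (1,3): δ = 79.69°  ·
  (1,4): δ = 2.43°  ✓
  (2,3): δ = 115.23°  ·
  (2,4): δ = 37.97°  ·
  (3,4): δ = 102.74°  ·
antipodal pairs: 2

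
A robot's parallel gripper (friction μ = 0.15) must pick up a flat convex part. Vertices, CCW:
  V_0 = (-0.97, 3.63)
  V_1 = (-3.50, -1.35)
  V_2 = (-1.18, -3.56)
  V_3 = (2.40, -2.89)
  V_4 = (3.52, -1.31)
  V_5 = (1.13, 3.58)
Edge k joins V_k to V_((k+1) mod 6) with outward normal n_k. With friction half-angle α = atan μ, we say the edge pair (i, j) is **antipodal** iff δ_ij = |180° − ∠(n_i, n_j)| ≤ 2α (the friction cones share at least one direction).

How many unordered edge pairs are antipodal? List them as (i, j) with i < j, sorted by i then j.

count = 2; pairs: (0,3), (2,5)

α = atan 0.15 = 8.53°;  2α = 17.06°
n_0 = (-0.8915, +0.4529)
n_1 = (-0.6897, -0.7241)
n_2 = (+0.1840, -0.9829)
n_3 = (+0.8158, -0.5783)
n_4 = (+0.8984, +0.4391)
n_5 = (+0.0238, +0.9997)
  (0,1): δ = 106.68°  ·
  (0,2): δ = 52.47°  ·
  (0,3): δ = 8.40°  ✓
  (0,4): δ = 52.98°  ·
  (0,5): δ = 115.57°  ·
  (1,2): δ = 125.79°  ·
  (1,3): δ = 81.72°  ·
  (1,4): δ = 20.34°  ·
  (1,5): δ = 42.25°  ·
  (2,3): δ = 135.93°  ·
  (2,4): δ = 74.55°  ·
  (2,5): δ = 11.96°  ✓
  (3,4): δ = 118.62°  ·
  (3,5): δ = 56.03°  ·
  (4,5): δ = 117.41°  ·
antipodal pairs: 2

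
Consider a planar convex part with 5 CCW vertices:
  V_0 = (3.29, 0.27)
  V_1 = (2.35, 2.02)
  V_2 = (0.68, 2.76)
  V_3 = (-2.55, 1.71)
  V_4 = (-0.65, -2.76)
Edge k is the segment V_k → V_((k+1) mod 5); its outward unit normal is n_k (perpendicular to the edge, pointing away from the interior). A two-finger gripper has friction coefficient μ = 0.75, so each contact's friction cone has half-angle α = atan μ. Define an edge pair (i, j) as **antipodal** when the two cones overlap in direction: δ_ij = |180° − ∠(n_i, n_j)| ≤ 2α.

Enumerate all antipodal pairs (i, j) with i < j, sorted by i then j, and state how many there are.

α = atan 0.75 = 36.87°;  2α = 73.74°
n_0 = (+0.8810, +0.4732)
n_1 = (+0.4051, +0.9143)
n_2 = (-0.3092, +0.9510)
n_3 = (-0.9203, -0.3912)
n_4 = (+0.6096, -0.7927)
  (0,1): δ = 142.14°  ·
  (0,2): δ = 100.23°  ·
  (0,3): δ = 5.21°  ✓
  (0,4): δ = 99.32°  ·
  (1,2): δ = 138.09°  ·
  (1,3): δ = 43.07°  ✓
  (1,4): δ = 61.46°  ✓
  (2,3): δ = 84.98°  ·
  (2,4): δ = 19.55°  ✓
  (3,4): δ = 75.47°  ·
antipodal pairs: 4

count = 4; pairs: (0,3), (1,3), (1,4), (2,4)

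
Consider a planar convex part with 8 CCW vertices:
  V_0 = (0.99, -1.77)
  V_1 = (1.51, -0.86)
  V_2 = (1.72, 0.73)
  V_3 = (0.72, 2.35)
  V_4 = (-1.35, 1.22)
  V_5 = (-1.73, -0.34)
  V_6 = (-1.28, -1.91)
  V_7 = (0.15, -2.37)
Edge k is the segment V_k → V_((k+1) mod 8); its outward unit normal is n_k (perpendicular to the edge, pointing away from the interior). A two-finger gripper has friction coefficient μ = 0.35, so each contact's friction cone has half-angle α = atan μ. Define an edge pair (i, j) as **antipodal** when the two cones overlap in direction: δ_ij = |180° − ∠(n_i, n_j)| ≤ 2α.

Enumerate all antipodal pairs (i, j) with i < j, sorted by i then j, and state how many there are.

α = atan 0.35 = 19.29°;  2α = 38.58°
n_0 = (+0.8682, -0.4961)
n_1 = (+0.9914, -0.1309)
n_2 = (+0.8509, +0.5253)
n_3 = (-0.4791, +0.8777)
n_4 = (-0.9716, +0.2367)
n_5 = (-0.9613, -0.2755)
n_6 = (-0.3062, -0.9520)
n_7 = (+0.5812, -0.8137)
  (0,1): δ = 157.78°  ·
  (0,2): δ = 118.57°  ·
  (0,3): δ = 31.63°  ✓
  (0,4): δ = 16.05°  ✓
  (0,5): δ = 45.74°  ·
  (0,6): δ = 101.91°  ·
  (0,7): δ = 155.28°  ·
  (1,2): δ = 140.79°  ·
  (1,3): δ = 53.85°  ·
  (1,4): δ = 6.17°  ✓
  (1,5): δ = 23.52°  ✓
  (1,6): δ = 79.69°  ·
  (1,7): δ = 133.06°  ·
  (2,3): δ = 93.06°  ·
  (2,4): δ = 45.38°  ·
  (2,5): δ = 15.69°  ✓
  (2,6): δ = 40.48°  ·
  (2,7): δ = 93.85°  ·
  (3,4): δ = 132.32°  ·
  (3,5): δ = 102.64°  ·
  (3,6): δ = 46.46°  ·
  (3,7): δ = 6.91°  ✓
  (4,5): δ = 150.32°  ·
  (4,6): δ = 94.14°  ·
  (4,7): δ = 40.77°  ·
  (5,6): δ = 123.83°  ·
  (5,7): δ = 70.46°  ·
  (6,7): δ = 126.63°  ·
antipodal pairs: 6

count = 6; pairs: (0,3), (0,4), (1,4), (1,5), (2,5), (3,7)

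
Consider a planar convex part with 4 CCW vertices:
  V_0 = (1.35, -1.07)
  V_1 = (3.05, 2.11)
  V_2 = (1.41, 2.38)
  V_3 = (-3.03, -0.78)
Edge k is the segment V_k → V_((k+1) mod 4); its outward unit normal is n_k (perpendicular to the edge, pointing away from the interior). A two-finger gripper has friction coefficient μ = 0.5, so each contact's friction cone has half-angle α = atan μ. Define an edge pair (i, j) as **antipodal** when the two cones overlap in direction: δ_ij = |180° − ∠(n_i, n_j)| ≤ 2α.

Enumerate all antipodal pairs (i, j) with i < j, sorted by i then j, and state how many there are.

α = atan 0.5 = 26.57°;  2α = 53.13°
n_0 = (+0.8819, -0.4715)
n_1 = (+0.1624, +0.9867)
n_2 = (-0.5798, +0.8147)
n_3 = (-0.0661, -0.9978)
  (0,1): δ = 71.22°  ·
  (0,2): δ = 26.43°  ✓
  (0,3): δ = 114.34°  ·
  (1,2): δ = 135.21°  ·
  (1,3): δ = 5.56°  ✓
  (2,3): δ = 39.23°  ✓
antipodal pairs: 3

count = 3; pairs: (0,2), (1,3), (2,3)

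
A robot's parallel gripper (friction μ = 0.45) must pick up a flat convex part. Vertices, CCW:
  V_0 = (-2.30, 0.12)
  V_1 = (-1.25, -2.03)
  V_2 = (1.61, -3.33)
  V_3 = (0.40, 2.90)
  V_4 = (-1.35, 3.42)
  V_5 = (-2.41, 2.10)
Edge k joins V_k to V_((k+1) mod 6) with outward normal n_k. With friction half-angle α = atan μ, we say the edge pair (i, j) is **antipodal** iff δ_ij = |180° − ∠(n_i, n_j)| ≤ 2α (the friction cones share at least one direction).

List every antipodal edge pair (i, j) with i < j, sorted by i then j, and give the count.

α = atan 0.45 = 24.23°;  2α = 48.46°
n_0 = (-0.8986, -0.4388)
n_1 = (-0.4138, -0.9104)
n_2 = (+0.9817, +0.1907)
n_3 = (+0.2848, +0.9586)
n_4 = (-0.7797, +0.6261)
n_5 = (-0.9985, -0.0555)
  (0,1): δ = 140.47°  ·
  (0,2): δ = 15.04°  ✓
  (0,3): δ = 47.42°  ✓
  (0,4): δ = 115.20°  ·
  (0,5): δ = 157.15°  ·
  (1,2): δ = 54.56°  ·
  (1,3): δ = 7.90°  ✓
  (1,4): δ = 75.68°  ·
  (1,5): δ = 117.62°  ·
  (2,3): δ = 117.54°  ·
  (2,4): δ = 49.76°  ·
  (2,5): δ = 7.81°  ✓
  (3,4): δ = 112.22°  ·
  (3,5): δ = 70.27°  ·
  (4,5): δ = 138.05°  ·
antipodal pairs: 4

count = 4; pairs: (0,2), (0,3), (1,3), (2,5)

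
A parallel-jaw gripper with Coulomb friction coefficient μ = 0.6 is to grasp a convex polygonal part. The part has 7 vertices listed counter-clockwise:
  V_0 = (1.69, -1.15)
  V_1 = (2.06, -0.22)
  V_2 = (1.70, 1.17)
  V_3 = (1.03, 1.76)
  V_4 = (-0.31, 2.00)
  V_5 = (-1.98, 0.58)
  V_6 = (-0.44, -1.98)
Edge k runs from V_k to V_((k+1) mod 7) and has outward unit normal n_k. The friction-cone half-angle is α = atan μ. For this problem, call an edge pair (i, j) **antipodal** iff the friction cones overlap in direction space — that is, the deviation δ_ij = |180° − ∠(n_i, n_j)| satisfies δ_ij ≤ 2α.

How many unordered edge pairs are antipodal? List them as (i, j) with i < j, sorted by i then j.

α = atan 0.6 = 30.96°;  2α = 61.93°
n_0 = (+0.9292, -0.3697)
n_1 = (+0.9681, +0.2507)
n_2 = (+0.6609, +0.7505)
n_3 = (+0.1763, +0.9843)
n_4 = (-0.6478, +0.7618)
n_5 = (-0.8569, -0.5155)
n_6 = (+0.3631, -0.9318)
  (0,1): δ = 143.78°  ·
  (0,2): δ = 109.67°  ·
  (0,3): δ = 78.46°  ·
  (0,4): δ = 27.93°  ✓
  (0,5): δ = 52.72°  ✓
  (0,6): δ = 132.98°  ·
  (1,2): δ = 145.89°  ·
  (1,3): δ = 114.67°  ·
  (1,4): δ = 64.15°  ·
  (1,5): δ = 16.51°  ✓
  (1,6): δ = 96.77°  ·
  (2,3): δ = 148.79°  ·
  (2,4): δ = 98.26°  ·
  (2,5): δ = 17.60°  ✓
  (2,6): δ = 62.66°  ·
  (3,4): δ = 129.47°  ·
  (3,5): δ = 48.82°  ✓
  (3,6): δ = 31.44°  ✓
  (4,5): δ = 99.34°  ·
  (4,6): δ = 19.09°  ✓
  (5,6): δ = 99.74°  ·
antipodal pairs: 7

count = 7; pairs: (0,4), (0,5), (1,5), (2,5), (3,5), (3,6), (4,6)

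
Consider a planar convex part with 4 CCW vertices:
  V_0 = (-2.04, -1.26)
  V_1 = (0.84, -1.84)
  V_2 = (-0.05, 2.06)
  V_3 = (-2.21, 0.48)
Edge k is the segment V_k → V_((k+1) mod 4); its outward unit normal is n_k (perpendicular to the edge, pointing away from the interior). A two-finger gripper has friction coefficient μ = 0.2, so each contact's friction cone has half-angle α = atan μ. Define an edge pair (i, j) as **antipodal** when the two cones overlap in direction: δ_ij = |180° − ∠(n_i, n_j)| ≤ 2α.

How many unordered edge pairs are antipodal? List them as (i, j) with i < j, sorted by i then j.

α = atan 0.2 = 11.31°;  2α = 22.62°
n_0 = (-0.1974, -0.9803)
n_1 = (+0.9749, +0.2225)
n_2 = (-0.5904, +0.8071)
n_3 = (-0.9953, -0.0972)
  (0,1): δ = 65.76°  ·
  (0,2): δ = 47.57°  ·
  (0,3): δ = 106.97°  ·
  (1,2): δ = 66.67°  ·
  (1,3): δ = 7.27°  ✓
  (2,3): δ = 120.60°  ·
antipodal pairs: 1

count = 1; pairs: (1,3)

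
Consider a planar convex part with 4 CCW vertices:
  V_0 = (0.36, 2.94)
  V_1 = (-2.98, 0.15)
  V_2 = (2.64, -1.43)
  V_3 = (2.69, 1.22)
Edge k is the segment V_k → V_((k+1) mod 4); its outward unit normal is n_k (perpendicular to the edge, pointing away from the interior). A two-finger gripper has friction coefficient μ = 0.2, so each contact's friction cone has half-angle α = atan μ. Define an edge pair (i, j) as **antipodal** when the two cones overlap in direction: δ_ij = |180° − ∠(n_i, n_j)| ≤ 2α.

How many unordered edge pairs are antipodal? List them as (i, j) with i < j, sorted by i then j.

count = 1; pairs: (1,3)

α = atan 0.2 = 11.31°;  2α = 22.62°
n_0 = (-0.6411, +0.7675)
n_1 = (-0.2706, -0.9627)
n_2 = (+0.9998, -0.0189)
n_3 = (+0.5939, +0.8045)
  (0,1): δ = 55.58°  ·
  (0,2): δ = 49.05°  ·
  (0,3): δ = 103.69°  ·
  (1,2): δ = 75.38°  ·
  (1,3): δ = 20.73°  ✓
  (2,3): δ = 125.35°  ·
antipodal pairs: 1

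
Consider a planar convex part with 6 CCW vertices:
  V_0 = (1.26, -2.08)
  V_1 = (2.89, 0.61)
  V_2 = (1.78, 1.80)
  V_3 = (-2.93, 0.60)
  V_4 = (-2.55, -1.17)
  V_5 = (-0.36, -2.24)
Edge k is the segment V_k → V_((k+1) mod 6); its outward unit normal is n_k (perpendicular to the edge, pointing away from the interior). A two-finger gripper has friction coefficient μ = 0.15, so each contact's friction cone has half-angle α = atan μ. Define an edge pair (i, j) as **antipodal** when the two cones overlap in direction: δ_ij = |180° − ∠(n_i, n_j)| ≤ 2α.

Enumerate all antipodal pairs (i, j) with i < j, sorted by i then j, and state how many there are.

α = atan 0.15 = 8.53°;  2α = 17.06°
n_0 = (+0.8552, -0.5182)
n_1 = (+0.7313, +0.6821)
n_2 = (-0.2469, +0.9690)
n_3 = (-0.9777, -0.2099)
n_4 = (-0.4390, -0.8985)
n_5 = (+0.0983, -0.9952)
  (0,1): δ = 105.78°  ·
  (0,2): δ = 44.49°  ·
  (0,3): δ = 43.33°  ·
  (0,4): δ = 95.17°  ·
  (0,5): δ = 126.85°  ·
  (1,2): δ = 118.71°  ·
  (1,3): δ = 30.89°  ·
  (1,4): δ = 20.95°  ·
  (1,5): δ = 52.63°  ·
  (2,3): δ = 92.18°  ·
  (2,4): δ = 40.33°  ·
  (2,5): δ = 8.65°  ✓
  (3,4): δ = 128.16°  ·
  (3,5): δ = 96.48°  ·
  (4,5): δ = 148.32°  ·
antipodal pairs: 1

count = 1; pairs: (2,5)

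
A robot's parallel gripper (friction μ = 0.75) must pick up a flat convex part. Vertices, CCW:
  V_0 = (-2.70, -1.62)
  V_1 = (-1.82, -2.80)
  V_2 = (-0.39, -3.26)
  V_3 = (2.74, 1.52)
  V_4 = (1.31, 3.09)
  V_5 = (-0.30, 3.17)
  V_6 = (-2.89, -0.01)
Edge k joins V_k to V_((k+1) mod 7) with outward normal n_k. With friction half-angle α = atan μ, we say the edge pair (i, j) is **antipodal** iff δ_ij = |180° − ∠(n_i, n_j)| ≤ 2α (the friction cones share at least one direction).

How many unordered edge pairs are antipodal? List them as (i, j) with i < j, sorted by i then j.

count = 10; pairs: (0,2), (0,3), (0,4), (1,3), (1,4), (1,5), (2,4), (2,5), (2,6), (3,6)

α = atan 0.75 = 36.87°;  2α = 73.74°
n_0 = (-0.8016, -0.5978)
n_1 = (-0.3062, -0.9520)
n_2 = (+0.8366, -0.5478)
n_3 = (+0.7393, +0.6734)
n_4 = (+0.0496, +0.9988)
n_5 = (-0.7754, +0.6315)
n_6 = (-0.9931, -0.1172)
  (0,1): δ = 144.55°  ·
  (0,2): δ = 69.93°  ✓
  (0,3): δ = 5.61°  ✓
  (0,4): δ = 50.44°  ✓
  (0,5): δ = 104.12°  ·
  (0,6): δ = 150.02°  ·
  (1,2): δ = 105.39°  ·
  (1,3): δ = 29.84°  ✓
  (1,4): δ = 14.99°  ✓
  (1,5): δ = 68.67°  ✓
  (1,6): δ = 114.56°  ·
  (2,3): δ = 104.45°  ·
  (2,4): δ = 59.63°  ✓
  (2,5): δ = 5.94°  ✓
  (2,6): δ = 39.95°  ✓
  (3,4): δ = 135.17°  ·
  (3,5): δ = 81.49°  ·
  (3,6): δ = 35.60°  ✓
  (4,5): δ = 126.32°  ·
  (4,6): δ = 80.42°  ·
  (5,6): δ = 134.11°  ·
antipodal pairs: 10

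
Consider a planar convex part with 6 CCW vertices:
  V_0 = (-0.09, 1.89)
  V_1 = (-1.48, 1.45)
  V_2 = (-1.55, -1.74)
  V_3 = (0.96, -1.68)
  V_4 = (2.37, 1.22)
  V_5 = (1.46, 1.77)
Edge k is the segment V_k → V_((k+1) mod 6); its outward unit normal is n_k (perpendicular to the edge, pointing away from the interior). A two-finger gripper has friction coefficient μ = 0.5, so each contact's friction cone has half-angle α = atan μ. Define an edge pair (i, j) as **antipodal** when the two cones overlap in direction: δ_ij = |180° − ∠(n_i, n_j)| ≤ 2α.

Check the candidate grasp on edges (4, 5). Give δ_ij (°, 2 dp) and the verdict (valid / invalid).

δ = 153.28°, invalid

α = atan 0.5 = 26.57°;  2α = 53.13°
edge 4: e_4 = (-0.91, +0.55);  n_4 = (+0.5173, +0.8558)
edge 5: e_5 = (-1.55, +0.12);  n_5 = (+0.0772, +0.9970)
∠(n_4, n_5) = 26.72°
δ = |180° − 26.72°| = 153.28°
153.28° > 2α = 53.13°  →  invalid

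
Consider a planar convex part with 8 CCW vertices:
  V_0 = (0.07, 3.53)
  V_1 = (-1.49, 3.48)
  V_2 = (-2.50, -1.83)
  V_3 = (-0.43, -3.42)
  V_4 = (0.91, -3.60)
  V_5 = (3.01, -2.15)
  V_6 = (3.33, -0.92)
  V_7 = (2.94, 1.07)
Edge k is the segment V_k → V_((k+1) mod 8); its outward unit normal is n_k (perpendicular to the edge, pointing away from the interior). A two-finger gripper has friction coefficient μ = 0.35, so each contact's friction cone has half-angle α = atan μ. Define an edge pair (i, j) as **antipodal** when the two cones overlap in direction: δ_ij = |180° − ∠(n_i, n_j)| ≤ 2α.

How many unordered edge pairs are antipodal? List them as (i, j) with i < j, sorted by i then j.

count = 6; pairs: (0,3), (0,4), (1,5), (1,6), (2,7), (3,7)

α = atan 0.35 = 19.29°;  2α = 38.58°
n_0 = (-0.0320, +0.9995)
n_1 = (-0.9824, +0.1869)
n_2 = (-0.6092, -0.7931)
n_3 = (-0.1331, -0.9911)
n_4 = (+0.5682, -0.8229)
n_5 = (+0.9678, -0.2518)
n_6 = (+0.9813, +0.1923)
n_7 = (+0.6508, +0.7593)
  (0,1): δ = 102.61°  ·
  (0,2): δ = 39.36°  ·
  (0,3): δ = 9.49°  ✓
  (0,4): δ = 32.79°  ✓
  (0,5): δ = 73.58°  ·
  (0,6): δ = 99.25°  ·
  (0,7): δ = 137.56°  ·
  (1,2): δ = 116.76°  ·
  (1,3): δ = 86.88°  ·
  (1,4): δ = 44.61°  ·
  (1,5): δ = 3.81°  ✓
  (1,6): δ = 21.86°  ✓
  (1,7): δ = 60.17°  ·
  (2,3): δ = 150.12°  ·
  (2,4): δ = 107.85°  ·
  (2,5): δ = 67.05°  ·
  (2,6): δ = 41.38°  ·
  (2,7): δ = 3.07°  ✓
  (3,4): δ = 137.73°  ·
  (3,5): δ = 96.93°  ·
  (3,6): δ = 71.26°  ·
  (3,7): δ = 32.95°  ✓
  (4,5): δ = 139.21°  ·
  (4,6): δ = 113.54°  ·
  (4,7): δ = 75.23°  ·
  (5,6): δ = 154.33°  ·
  (5,7): δ = 116.02°  ·
  (6,7): δ = 141.69°  ·
antipodal pairs: 6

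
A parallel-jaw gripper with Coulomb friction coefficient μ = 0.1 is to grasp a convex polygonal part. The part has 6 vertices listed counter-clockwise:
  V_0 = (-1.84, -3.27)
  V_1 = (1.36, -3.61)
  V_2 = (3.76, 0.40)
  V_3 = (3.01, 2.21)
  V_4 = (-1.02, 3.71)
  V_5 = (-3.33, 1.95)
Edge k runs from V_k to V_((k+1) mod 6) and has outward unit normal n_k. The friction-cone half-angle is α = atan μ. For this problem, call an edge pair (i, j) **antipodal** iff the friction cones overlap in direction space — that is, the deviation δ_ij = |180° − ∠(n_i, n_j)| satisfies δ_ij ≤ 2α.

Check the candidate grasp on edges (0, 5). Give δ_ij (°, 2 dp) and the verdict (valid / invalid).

δ = 112.00°, invalid

α = atan 0.1 = 5.71°;  2α = 11.42°
edge 0: e_0 = (+3.20, -0.34);  n_0 = (-0.1057, -0.9944)
edge 5: e_5 = (+1.49, -5.22);  n_5 = (-0.9616, -0.2745)
∠(n_0, n_5) = 68.00°
δ = |180° − 68.00°| = 112.00°
112.00° > 2α = 11.42°  →  invalid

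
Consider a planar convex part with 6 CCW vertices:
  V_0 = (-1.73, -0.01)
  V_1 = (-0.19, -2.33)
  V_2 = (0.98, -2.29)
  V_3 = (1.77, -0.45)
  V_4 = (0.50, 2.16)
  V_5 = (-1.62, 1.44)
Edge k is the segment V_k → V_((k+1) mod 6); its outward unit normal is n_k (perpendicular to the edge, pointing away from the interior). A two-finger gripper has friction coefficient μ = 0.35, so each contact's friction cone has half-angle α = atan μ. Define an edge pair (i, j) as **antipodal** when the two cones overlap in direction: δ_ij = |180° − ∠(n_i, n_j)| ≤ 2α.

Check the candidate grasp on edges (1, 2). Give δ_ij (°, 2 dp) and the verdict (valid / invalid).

δ = 115.19°, invalid

α = atan 0.35 = 19.29°;  2α = 38.58°
edge 1: e_1 = (+1.17, +0.04);  n_1 = (+0.0342, -0.9994)
edge 2: e_2 = (+0.79, +1.84);  n_2 = (+0.9189, -0.3945)
∠(n_1, n_2) = 64.81°
δ = |180° − 64.81°| = 115.19°
115.19° > 2α = 38.58°  →  invalid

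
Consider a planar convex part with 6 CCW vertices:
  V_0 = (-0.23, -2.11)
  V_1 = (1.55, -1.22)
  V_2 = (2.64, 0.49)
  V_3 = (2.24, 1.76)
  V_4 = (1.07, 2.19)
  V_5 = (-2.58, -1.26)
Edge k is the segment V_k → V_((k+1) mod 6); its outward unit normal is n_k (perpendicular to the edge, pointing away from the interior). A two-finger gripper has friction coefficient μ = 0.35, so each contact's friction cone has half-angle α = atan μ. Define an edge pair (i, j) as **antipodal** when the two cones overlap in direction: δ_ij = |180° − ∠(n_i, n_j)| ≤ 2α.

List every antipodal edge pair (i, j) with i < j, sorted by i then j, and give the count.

count = 3; pairs: (0,4), (1,4), (3,5)

α = atan 0.35 = 19.29°;  2α = 38.58°
n_0 = (+0.4472, -0.8944)
n_1 = (+0.8433, -0.5375)
n_2 = (+0.9538, +0.3004)
n_3 = (+0.3450, +0.9386)
n_4 = (-0.6869, +0.7267)
n_5 = (-0.3401, -0.9404)
  (0,1): δ = 149.08°  ·
  (0,2): δ = 99.08°  ·
  (0,3): δ = 46.74°  ·
  (0,4): δ = 16.82°  ✓
  (0,5): δ = 133.55°  ·
  (1,2): δ = 130.00°  ·
  (1,3): δ = 77.66°  ·
  (1,4): δ = 14.10°  ✓
  (1,5): δ = 102.63°  ·
  (2,3): δ = 127.66°  ·
  (2,4): δ = 64.10°  ·
  (2,5): δ = 52.63°  ·
  (3,4): δ = 116.43°  ·
  (3,5): δ = 0.29°  ✓
  (4,5): δ = 63.27°  ·
antipodal pairs: 3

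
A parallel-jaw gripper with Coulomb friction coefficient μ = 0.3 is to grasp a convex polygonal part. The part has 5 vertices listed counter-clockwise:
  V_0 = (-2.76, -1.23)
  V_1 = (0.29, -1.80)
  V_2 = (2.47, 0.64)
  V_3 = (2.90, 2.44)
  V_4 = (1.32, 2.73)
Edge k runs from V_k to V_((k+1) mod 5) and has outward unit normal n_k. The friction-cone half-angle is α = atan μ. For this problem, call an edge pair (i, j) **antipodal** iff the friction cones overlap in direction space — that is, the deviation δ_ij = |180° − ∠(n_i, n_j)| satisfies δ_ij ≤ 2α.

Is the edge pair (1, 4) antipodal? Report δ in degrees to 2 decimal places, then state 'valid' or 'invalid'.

δ = 4.08°, valid

α = atan 0.3 = 16.70°;  2α = 33.40°
edge 1: e_1 = (+2.18, +2.44);  n_1 = (+0.7457, -0.6663)
edge 4: e_4 = (-4.08, -3.96);  n_4 = (-0.6965, +0.7176)
∠(n_1, n_4) = 175.92°
δ = |180° − 175.92°| = 4.08°
4.08° ≤ 2α = 33.40°  →  valid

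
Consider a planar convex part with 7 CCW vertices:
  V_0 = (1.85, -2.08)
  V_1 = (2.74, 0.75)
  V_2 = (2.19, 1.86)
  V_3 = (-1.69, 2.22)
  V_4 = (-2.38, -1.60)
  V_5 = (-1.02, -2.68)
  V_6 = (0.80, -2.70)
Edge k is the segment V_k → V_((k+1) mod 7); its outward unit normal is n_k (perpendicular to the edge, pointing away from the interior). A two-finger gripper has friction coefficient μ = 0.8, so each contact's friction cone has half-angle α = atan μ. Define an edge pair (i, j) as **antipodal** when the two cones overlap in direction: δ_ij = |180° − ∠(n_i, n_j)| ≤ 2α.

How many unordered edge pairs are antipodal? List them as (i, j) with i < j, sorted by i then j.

α = atan 0.8 = 38.66°;  2α = 77.32°
n_0 = (+0.9539, -0.3000)
n_1 = (+0.8960, +0.4440)
n_2 = (+0.0924, +0.9957)
n_3 = (-0.9841, +0.1778)
n_4 = (-0.6219, -0.7831)
n_5 = (-0.0110, -0.9999)
n_6 = (+0.5085, -0.8611)
  (0,1): δ = 136.18°  ·
  (0,2): δ = 77.84°  ·
  (0,3): δ = 7.22°  ✓
  (0,4): δ = 69.00°  ✓
  (0,5): δ = 106.83°  ·
  (0,6): δ = 138.02°  ·
  (1,2): δ = 121.66°  ·
  (1,3): δ = 36.60°  ✓
  (1,4): δ = 25.19°  ✓
  (1,5): δ = 63.01°  ✓
  (1,6): δ = 94.20°  ·
  (2,3): δ = 94.94°  ·
  (2,4): δ = 33.15°  ✓
  (2,5): δ = 4.67°  ✓
  (2,6): δ = 35.86°  ✓
  (3,4): δ = 118.21°  ·
  (3,5): δ = 80.39°  ·
  (3,6): δ = 49.20°  ✓
  (4,5): δ = 142.18°  ·
  (4,6): δ = 110.99°  ·
  (5,6): δ = 148.81°  ·
antipodal pairs: 9

count = 9; pairs: (0,3), (0,4), (1,3), (1,4), (1,5), (2,4), (2,5), (2,6), (3,6)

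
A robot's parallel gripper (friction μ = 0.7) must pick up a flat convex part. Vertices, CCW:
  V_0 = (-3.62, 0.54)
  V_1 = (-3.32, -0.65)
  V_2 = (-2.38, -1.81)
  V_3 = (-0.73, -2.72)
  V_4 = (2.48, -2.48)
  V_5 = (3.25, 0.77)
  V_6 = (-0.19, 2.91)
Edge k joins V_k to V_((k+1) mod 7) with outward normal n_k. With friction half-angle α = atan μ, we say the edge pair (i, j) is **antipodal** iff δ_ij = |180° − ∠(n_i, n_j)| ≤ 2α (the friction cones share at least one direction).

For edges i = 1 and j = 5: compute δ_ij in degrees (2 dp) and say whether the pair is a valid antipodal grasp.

δ = 19.10°, valid

α = atan 0.7 = 34.99°;  2α = 69.98°
edge 1: e_1 = (+0.94, -1.16);  n_1 = (-0.7769, -0.6296)
edge 5: e_5 = (-3.44, +2.14);  n_5 = (+0.5282, +0.8491)
∠(n_1, n_5) = 160.90°
δ = |180° − 160.90°| = 19.10°
19.10° ≤ 2α = 69.98°  →  valid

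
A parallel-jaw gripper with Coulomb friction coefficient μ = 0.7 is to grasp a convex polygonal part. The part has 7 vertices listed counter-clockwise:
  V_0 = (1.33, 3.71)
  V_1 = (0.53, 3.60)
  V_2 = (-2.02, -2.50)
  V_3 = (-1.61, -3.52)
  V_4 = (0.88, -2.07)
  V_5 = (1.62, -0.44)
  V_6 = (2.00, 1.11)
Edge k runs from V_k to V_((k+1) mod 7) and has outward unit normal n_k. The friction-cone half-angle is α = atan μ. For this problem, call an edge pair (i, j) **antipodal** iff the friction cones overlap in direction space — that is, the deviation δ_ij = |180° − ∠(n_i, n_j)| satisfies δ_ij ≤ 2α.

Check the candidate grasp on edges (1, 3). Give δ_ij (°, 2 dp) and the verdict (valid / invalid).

α = atan 0.7 = 34.99°;  2α = 69.98°
edge 1: e_1 = (-2.55, -6.10);  n_1 = (-0.9226, +0.3857)
edge 3: e_3 = (+2.49, +1.45);  n_3 = (+0.5032, -0.8642)
∠(n_1, n_3) = 142.90°
δ = |180° − 142.90°| = 37.10°
37.10° ≤ 2α = 69.98°  →  valid

δ = 37.10°, valid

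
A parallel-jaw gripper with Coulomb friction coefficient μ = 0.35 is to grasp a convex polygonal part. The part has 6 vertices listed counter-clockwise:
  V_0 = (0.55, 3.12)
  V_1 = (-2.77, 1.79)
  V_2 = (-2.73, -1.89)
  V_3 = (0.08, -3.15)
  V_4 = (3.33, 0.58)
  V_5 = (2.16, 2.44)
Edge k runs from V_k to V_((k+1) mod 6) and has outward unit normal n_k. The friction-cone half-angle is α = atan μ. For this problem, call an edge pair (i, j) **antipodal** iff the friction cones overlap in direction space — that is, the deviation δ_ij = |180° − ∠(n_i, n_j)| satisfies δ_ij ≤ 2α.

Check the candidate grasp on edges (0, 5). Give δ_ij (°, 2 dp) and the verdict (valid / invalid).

δ = 135.27°, invalid

α = atan 0.35 = 19.29°;  2α = 38.58°
edge 0: e_0 = (-3.32, -1.33);  n_0 = (-0.3719, +0.9283)
edge 5: e_5 = (-1.61, +0.68);  n_5 = (+0.3891, +0.9212)
∠(n_0, n_5) = 44.73°
δ = |180° − 44.73°| = 135.27°
135.27° > 2α = 38.58°  →  invalid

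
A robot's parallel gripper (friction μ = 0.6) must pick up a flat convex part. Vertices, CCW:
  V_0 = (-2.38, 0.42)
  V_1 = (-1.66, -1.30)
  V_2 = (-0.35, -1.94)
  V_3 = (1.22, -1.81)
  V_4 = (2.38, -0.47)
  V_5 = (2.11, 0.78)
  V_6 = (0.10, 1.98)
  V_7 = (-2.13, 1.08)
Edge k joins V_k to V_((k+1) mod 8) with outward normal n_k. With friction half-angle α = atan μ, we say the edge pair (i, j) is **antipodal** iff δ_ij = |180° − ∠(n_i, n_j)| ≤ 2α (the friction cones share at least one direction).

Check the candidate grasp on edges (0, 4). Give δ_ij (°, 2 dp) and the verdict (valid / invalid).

α = atan 0.6 = 30.96°;  2α = 61.93°
edge 0: e_0 = (+0.72, -1.72);  n_0 = (-0.9224, -0.3861)
edge 4: e_4 = (-0.27, +1.25);  n_4 = (+0.9775, +0.2111)
∠(n_0, n_4) = 169.47°
δ = |180° − 169.47°| = 10.53°
10.53° ≤ 2α = 61.93°  →  valid

δ = 10.53°, valid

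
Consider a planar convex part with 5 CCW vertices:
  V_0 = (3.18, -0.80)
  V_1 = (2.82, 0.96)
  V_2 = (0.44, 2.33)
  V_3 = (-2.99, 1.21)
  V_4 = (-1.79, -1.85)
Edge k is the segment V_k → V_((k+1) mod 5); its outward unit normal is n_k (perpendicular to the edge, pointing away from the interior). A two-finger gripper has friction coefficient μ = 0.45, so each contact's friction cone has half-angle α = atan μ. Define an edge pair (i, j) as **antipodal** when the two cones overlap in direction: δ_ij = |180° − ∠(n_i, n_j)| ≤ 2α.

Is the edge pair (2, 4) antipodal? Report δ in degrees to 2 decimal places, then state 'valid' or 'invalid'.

δ = 6.15°, valid

α = atan 0.45 = 24.23°;  2α = 48.46°
edge 2: e_2 = (-3.43, -1.12);  n_2 = (-0.3104, +0.9506)
edge 4: e_4 = (+4.97, +1.05);  n_4 = (+0.2067, -0.9784)
∠(n_2, n_4) = 173.85°
δ = |180° − 173.85°| = 6.15°
6.15° ≤ 2α = 48.46°  →  valid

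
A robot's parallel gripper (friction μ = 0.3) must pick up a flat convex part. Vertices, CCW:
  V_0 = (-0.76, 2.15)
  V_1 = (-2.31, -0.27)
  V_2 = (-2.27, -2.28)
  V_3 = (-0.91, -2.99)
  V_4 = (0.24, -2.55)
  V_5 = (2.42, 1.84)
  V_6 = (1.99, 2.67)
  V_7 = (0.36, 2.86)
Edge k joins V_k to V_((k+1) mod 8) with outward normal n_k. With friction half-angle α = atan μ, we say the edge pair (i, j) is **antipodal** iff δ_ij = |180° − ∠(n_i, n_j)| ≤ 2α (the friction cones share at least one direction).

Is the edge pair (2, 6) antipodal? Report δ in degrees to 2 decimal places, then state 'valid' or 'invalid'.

δ = 20.92°, valid

α = atan 0.3 = 16.70°;  2α = 33.40°
edge 2: e_2 = (+1.36, -0.71);  n_2 = (-0.4628, -0.8865)
edge 6: e_6 = (-1.63, +0.19);  n_6 = (+0.1158, +0.9933)
∠(n_2, n_6) = 159.08°
δ = |180° − 159.08°| = 20.92°
20.92° ≤ 2α = 33.40°  →  valid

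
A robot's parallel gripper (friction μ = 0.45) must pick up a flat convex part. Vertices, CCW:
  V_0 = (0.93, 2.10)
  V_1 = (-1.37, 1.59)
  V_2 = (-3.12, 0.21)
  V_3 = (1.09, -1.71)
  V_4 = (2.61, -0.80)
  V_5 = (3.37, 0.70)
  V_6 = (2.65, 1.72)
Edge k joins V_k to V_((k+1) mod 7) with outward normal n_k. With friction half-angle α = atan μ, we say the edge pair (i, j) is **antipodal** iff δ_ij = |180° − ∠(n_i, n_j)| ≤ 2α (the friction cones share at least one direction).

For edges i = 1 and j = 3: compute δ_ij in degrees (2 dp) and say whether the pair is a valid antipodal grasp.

α = atan 0.45 = 24.23°;  2α = 48.46°
edge 1: e_1 = (-1.75, -1.38);  n_1 = (-0.6192, +0.7852)
edge 3: e_3 = (+1.52, +0.91);  n_3 = (+0.5137, -0.8580)
∠(n_1, n_3) = 172.65°
δ = |180° − 172.65°| = 7.35°
7.35° ≤ 2α = 48.46°  →  valid

δ = 7.35°, valid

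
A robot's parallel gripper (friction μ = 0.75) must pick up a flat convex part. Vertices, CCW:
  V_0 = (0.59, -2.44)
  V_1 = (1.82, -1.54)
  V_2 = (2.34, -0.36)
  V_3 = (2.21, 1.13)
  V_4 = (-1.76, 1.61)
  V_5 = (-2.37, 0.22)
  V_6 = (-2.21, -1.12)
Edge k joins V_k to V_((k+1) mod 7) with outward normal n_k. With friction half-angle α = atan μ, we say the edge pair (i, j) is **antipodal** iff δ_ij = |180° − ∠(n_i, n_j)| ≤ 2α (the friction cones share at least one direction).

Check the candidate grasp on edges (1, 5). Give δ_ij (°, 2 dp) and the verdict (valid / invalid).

δ = 30.59°, valid

α = atan 0.75 = 36.87°;  2α = 73.74°
edge 1: e_1 = (+0.52, +1.18);  n_1 = (+0.9151, -0.4033)
edge 5: e_5 = (+0.16, -1.34);  n_5 = (-0.9929, -0.1186)
∠(n_1, n_5) = 149.41°
δ = |180° − 149.41°| = 30.59°
30.59° ≤ 2α = 73.74°  →  valid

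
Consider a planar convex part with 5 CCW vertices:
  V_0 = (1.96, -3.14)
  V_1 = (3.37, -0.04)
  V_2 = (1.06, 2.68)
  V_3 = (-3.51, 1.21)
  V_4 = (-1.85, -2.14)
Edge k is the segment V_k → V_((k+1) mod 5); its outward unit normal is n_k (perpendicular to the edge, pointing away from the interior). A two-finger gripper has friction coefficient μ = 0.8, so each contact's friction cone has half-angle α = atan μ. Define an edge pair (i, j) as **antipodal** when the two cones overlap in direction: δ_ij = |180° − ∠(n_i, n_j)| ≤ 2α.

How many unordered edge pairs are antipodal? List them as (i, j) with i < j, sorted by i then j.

count = 5; pairs: (0,2), (0,3), (1,3), (1,4), (2,4)

α = atan 0.8 = 38.66°;  2α = 77.32°
n_0 = (+0.9103, -0.4140)
n_1 = (+0.7622, +0.6473)
n_2 = (-0.3062, +0.9520)
n_3 = (-0.8960, -0.4440)
n_4 = (-0.2539, -0.9672)
  (0,1): δ = 115.20°  ·
  (0,2): δ = 47.71°  ✓
  (0,3): δ = 50.82°  ✓
  (0,4): δ = 99.75°  ·
  (1,2): δ = 112.51°  ·
  (1,3): δ = 13.98°  ✓
  (1,4): δ = 34.95°  ✓
  (2,3): δ = 81.47°  ·
  (2,4): δ = 32.54°  ✓
  (3,4): δ = 131.07°  ·
antipodal pairs: 5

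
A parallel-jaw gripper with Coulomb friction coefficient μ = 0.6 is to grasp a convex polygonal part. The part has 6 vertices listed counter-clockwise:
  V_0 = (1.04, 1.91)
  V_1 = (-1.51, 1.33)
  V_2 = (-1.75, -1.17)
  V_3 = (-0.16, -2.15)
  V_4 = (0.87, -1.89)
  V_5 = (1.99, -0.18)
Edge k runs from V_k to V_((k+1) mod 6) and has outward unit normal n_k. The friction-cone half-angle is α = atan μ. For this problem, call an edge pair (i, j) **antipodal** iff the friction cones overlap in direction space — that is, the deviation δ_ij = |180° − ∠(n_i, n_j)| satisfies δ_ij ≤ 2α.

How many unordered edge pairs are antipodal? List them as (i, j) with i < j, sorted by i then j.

α = atan 0.6 = 30.96°;  2α = 61.93°
n_0 = (-0.2218, +0.9751)
n_1 = (-0.9954, +0.0956)
n_2 = (-0.5247, -0.8513)
n_3 = (+0.2447, -0.9696)
n_4 = (+0.8365, -0.5479)
n_5 = (+0.9104, +0.4138)
  (0,1): δ = 108.30°  ·
  (0,2): δ = 44.46°  ✓
  (0,3): δ = 1.35°  ✓
  (0,4): δ = 43.96°  ✓
  (0,5): δ = 101.63°  ·
  (1,2): δ = 116.16°  ·
  (1,3): δ = 70.35°  ·
  (1,4): δ = 27.74°  ✓
  (1,5): δ = 29.93°  ✓
  (2,3): δ = 134.19°  ·
  (2,4): δ = 91.58°  ·
  (2,5): δ = 33.91°  ✓
  (3,4): δ = 137.39°  ·
  (3,5): δ = 79.72°  ·
  (4,5): δ = 122.33°  ·
antipodal pairs: 6

count = 6; pairs: (0,2), (0,3), (0,4), (1,4), (1,5), (2,5)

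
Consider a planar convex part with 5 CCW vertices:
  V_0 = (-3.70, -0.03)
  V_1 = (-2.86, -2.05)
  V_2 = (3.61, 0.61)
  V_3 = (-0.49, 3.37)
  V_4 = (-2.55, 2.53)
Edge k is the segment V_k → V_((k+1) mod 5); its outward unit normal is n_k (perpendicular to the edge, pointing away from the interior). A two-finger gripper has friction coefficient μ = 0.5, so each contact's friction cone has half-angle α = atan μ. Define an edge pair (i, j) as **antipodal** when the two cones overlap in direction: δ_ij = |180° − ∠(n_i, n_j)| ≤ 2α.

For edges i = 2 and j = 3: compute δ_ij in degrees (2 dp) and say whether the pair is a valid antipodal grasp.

δ = 123.87°, invalid

α = atan 0.5 = 26.57°;  2α = 53.13°
edge 2: e_2 = (-4.10, +2.76);  n_2 = (+0.5584, +0.8296)
edge 3: e_3 = (-2.06, -0.84);  n_3 = (-0.3776, +0.9260)
∠(n_2, n_3) = 56.13°
δ = |180° − 56.13°| = 123.87°
123.87° > 2α = 53.13°  →  invalid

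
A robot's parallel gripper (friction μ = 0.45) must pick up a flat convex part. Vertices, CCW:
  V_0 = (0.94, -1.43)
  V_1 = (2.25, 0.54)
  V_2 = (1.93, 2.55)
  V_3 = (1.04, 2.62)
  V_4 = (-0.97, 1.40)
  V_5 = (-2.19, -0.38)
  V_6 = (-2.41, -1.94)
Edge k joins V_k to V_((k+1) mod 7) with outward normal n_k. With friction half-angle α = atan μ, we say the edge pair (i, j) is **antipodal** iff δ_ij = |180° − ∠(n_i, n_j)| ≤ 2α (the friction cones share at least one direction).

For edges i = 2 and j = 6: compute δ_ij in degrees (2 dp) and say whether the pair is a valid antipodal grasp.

δ = 13.15°, valid

α = atan 0.45 = 24.23°;  2α = 48.46°
edge 2: e_2 = (-0.89, +0.07);  n_2 = (+0.0784, +0.9969)
edge 6: e_6 = (+3.35, +0.51);  n_6 = (+0.1505, -0.9886)
∠(n_2, n_6) = 166.85°
δ = |180° − 166.85°| = 13.15°
13.15° ≤ 2α = 48.46°  →  valid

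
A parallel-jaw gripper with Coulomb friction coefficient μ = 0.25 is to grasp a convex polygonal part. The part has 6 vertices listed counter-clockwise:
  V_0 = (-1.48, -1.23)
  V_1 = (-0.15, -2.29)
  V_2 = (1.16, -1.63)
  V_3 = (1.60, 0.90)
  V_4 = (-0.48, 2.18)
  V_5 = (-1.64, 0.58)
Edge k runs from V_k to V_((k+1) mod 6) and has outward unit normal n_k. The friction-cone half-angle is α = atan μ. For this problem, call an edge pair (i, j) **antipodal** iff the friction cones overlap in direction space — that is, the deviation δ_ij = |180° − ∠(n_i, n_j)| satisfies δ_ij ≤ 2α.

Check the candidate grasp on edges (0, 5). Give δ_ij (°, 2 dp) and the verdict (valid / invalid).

α = atan 0.25 = 14.04°;  2α = 28.07°
edge 0: e_0 = (+1.33, -1.06);  n_0 = (-0.6233, -0.7820)
edge 5: e_5 = (+0.16, -1.81);  n_5 = (-0.9961, -0.0881)
∠(n_0, n_5) = 46.39°
δ = |180° − 46.39°| = 133.61°
133.61° > 2α = 28.07°  →  invalid

δ = 133.61°, invalid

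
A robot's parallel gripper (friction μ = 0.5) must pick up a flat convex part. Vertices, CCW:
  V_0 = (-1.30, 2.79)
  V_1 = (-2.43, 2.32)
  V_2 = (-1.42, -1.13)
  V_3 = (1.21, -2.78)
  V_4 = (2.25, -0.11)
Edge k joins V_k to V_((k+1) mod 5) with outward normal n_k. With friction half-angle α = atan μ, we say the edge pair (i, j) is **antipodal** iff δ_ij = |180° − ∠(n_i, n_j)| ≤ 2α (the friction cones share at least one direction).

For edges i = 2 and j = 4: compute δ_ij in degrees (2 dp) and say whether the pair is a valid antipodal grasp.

δ = 7.14°, valid

α = atan 0.5 = 26.57°;  2α = 53.13°
edge 2: e_2 = (+2.63, -1.65);  n_2 = (-0.5314, -0.8471)
edge 4: e_4 = (-3.55, +2.90);  n_4 = (+0.6326, +0.7744)
∠(n_2, n_4) = 172.86°
δ = |180° − 172.86°| = 7.14°
7.14° ≤ 2α = 53.13°  →  valid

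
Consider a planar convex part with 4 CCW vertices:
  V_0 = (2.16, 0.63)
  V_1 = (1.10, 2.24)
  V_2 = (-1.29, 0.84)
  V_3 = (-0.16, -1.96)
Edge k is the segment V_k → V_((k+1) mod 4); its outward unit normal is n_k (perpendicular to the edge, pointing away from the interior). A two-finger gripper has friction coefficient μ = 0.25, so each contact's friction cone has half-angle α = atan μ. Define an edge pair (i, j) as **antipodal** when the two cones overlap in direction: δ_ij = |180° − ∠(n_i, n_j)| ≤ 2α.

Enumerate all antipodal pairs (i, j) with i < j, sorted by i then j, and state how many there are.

α = atan 0.25 = 14.04°;  2α = 28.07°
n_0 = (+0.8352, +0.5499)
n_1 = (-0.5054, +0.8629)
n_2 = (-0.9273, -0.3742)
n_3 = (+0.7449, -0.6672)
  (0,1): δ = 93.00°  ·
  (0,2): δ = 11.38°  ✓
  (0,3): δ = 104.79°  ·
  (1,2): δ = 98.38°  ·
  (1,3): δ = 17.79°  ✓
  (2,3): δ = 63.83°  ·
antipodal pairs: 2

count = 2; pairs: (0,2), (1,3)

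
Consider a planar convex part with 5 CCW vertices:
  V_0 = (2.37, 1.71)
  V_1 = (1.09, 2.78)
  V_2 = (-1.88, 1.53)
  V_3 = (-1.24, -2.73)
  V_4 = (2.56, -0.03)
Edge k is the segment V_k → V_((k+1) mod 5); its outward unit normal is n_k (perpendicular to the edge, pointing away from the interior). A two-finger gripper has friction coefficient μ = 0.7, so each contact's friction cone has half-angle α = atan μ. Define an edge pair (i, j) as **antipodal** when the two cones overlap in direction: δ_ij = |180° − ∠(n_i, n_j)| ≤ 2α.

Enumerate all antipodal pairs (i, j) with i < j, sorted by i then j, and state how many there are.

α = atan 0.7 = 34.99°;  2α = 69.98°
n_0 = (+0.6414, +0.7672)
n_1 = (-0.3879, +0.9217)
n_2 = (-0.9889, -0.1486)
n_3 = (+0.5792, -0.8152)
n_4 = (+0.9941, +0.1086)
  (0,1): δ = 117.28°  ·
  (0,2): δ = 41.56°  ✓
  (0,3): δ = 75.29°  ·
  (0,4): δ = 136.13°  ·
  (1,2): δ = 104.28°  ·
  (1,3): δ = 12.57°  ✓
  (1,4): δ = 73.41°  ·
  (2,3): δ = 63.15°  ✓
  (2,4): δ = 2.31°  ✓
  (3,4): δ = 119.16°  ·
antipodal pairs: 4

count = 4; pairs: (0,2), (1,3), (2,3), (2,4)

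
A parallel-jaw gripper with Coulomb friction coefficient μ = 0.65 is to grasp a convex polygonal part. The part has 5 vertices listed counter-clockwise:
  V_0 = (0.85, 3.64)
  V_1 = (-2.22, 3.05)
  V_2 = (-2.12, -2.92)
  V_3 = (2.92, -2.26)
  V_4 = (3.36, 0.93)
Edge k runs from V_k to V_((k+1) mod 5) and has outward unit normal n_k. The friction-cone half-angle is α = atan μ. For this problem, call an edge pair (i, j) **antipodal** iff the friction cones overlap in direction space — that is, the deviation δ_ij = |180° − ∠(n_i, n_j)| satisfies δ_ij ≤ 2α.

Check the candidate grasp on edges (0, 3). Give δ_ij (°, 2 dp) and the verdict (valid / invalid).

δ = 71.27°, invalid

α = atan 0.65 = 33.02°;  2α = 66.05°
edge 0: e_0 = (-3.07, -0.59);  n_0 = (-0.1887, +0.9820)
edge 3: e_3 = (+0.44, +3.19);  n_3 = (+0.9906, -0.1366)
∠(n_0, n_3) = 108.73°
δ = |180° − 108.73°| = 71.27°
71.27° > 2α = 66.05°  →  invalid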